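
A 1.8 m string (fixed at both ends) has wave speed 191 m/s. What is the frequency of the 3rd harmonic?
fₙ = nv/(2L) = 159.2 Hz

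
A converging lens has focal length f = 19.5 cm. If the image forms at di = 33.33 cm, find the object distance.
1/do = 1/f − 1/di → do = 46.99 cm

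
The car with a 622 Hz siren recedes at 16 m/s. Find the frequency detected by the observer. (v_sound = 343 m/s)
f_obs = f·v/(v + v_s) = 594.3 Hz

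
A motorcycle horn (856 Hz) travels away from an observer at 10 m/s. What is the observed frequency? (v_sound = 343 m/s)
f_obs = f·v/(v + v_s) = 831.8 Hz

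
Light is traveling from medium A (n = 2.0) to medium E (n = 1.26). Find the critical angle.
θc = arcsin(n₂/n₁) = 39.05°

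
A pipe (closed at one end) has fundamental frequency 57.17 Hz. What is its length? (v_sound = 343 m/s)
L = v/(4f₁) = 1.5 m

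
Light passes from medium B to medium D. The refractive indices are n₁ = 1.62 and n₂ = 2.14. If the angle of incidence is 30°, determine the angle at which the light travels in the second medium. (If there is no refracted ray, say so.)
sin θ₂ = (n₁/n₂)·sin θ₁ = 0.3785 → θ₂ = 22.24°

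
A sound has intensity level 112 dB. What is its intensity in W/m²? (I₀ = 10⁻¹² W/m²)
I = I₀·10^(β/10) = 1.58 × 10⁻¹ W/m²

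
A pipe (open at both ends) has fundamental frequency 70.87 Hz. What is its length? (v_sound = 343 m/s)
L = v/(2f₁) = 2.42 m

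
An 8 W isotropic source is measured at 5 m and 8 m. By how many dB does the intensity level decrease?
Δβ = 20·log₁₀(r₂/r₁) = 4.082 dB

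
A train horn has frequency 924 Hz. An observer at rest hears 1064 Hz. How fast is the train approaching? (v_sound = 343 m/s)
v_s = v·(1 − f/f_obs) = 45.13 m/s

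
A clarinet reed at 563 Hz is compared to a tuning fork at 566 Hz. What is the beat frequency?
3 Hz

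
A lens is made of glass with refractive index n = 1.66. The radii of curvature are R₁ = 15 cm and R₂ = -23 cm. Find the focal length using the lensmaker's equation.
1/f = (n − 1)(1/R₁ − 1/R₂) → f = 13.76 cm (converging lens)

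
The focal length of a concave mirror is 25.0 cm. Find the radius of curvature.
R = 2|f| = 50 cm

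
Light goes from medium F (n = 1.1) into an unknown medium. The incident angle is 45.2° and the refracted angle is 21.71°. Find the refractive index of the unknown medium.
n₂ = n₁·sin θ₁ / sin θ₂ = 2.11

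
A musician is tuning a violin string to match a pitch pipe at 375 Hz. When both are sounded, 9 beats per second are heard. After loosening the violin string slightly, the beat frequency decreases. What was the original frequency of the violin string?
384 Hz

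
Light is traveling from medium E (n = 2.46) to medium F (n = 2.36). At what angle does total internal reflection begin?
θc = arcsin(n₂/n₁) = 73.61°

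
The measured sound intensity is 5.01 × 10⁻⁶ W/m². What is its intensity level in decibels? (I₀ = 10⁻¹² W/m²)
β = 10·log₁₀(I/I₀) = 67 dB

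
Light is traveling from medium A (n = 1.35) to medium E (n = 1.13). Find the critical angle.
θc = arcsin(n₂/n₁) = 56.83°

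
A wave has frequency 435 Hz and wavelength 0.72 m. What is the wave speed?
v = fλ = 313.2 m/s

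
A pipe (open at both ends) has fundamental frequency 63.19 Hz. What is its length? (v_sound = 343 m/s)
L = v/(2f₁) = 2.714 m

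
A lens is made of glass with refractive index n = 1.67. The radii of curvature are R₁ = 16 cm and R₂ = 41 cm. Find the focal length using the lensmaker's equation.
1/f = (n − 1)(1/R₁ − 1/R₂) → f = 39.16 cm (converging lens)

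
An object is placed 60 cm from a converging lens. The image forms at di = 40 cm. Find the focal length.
1/f = 1/do + 1/di → f = 24 cm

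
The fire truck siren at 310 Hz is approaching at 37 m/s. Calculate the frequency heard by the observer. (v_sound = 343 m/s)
f_obs = f·v/(v − v_s) = 347.5 Hz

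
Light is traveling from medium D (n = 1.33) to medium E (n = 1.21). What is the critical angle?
θc = arcsin(n₂/n₁) = 65.47°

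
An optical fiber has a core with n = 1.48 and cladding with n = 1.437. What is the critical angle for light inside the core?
θc = arcsin(n_cladding/n_core) = 76.15°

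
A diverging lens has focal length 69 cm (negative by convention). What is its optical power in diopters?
P = 1/f = -1.449 D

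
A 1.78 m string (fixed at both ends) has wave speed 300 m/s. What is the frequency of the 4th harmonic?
fₙ = nv/(2L) = 337.1 Hz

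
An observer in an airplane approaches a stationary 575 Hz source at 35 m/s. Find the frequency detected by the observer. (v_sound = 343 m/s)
f_obs = f·(v + v_o)/v = 633.7 Hz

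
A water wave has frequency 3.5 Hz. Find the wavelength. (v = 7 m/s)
λ = v/f = 2 m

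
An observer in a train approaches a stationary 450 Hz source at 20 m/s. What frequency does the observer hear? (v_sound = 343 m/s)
f_obs = f·(v + v_o)/v = 476.2 Hz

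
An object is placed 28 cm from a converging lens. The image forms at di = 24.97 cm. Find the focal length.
1/f = 1/do + 1/di → f = 13.2 cm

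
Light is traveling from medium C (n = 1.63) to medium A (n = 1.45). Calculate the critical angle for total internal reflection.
θc = arcsin(n₂/n₁) = 62.82°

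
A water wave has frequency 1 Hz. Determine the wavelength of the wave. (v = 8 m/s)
λ = v/f = 8 m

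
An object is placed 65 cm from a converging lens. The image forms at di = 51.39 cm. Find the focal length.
1/f = 1/do + 1/di → f = 28.7 cm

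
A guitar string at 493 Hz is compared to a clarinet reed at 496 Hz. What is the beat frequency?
3 Hz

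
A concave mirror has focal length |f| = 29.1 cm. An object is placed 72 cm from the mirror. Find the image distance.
f = +29.1 cm (concave); 1/di = 1/f − 1/do → di = 48.84 cm (real image, in front of mirror)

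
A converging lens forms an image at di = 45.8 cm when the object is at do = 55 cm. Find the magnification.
M = −di/do = -0.8327 (inverted image)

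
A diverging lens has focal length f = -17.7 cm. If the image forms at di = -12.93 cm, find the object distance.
1/do = 1/f − 1/di → do = 47.98 cm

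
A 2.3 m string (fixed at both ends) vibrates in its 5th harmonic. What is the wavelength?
λₙ = 2L/n = 0.92 m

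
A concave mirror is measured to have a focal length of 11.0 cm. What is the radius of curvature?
R = 2|f| = 22 cm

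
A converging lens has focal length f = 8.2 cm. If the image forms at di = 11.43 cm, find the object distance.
1/do = 1/f − 1/di → do = 29.02 cm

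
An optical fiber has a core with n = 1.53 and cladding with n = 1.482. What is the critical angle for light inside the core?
θc = arcsin(n_cladding/n_core) = 75.61°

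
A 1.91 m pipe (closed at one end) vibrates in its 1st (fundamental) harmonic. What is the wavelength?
λₙ = 4L/n = 7.64 m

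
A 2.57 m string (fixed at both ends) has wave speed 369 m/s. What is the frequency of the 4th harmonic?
fₙ = nv/(2L) = 287.2 Hz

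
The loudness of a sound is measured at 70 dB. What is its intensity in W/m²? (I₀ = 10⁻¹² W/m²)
I = I₀·10^(β/10) = 1.00 × 10⁻⁵ W/m²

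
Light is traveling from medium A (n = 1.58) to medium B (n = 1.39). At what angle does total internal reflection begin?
θc = arcsin(n₂/n₁) = 61.61°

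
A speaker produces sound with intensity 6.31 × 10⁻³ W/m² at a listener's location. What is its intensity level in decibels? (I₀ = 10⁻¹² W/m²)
β = 10·log₁₀(I/I₀) = 98 dB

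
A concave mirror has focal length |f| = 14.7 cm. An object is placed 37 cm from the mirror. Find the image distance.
f = +14.7 cm (concave); 1/di = 1/f − 1/do → di = 24.39 cm (real image, in front of mirror)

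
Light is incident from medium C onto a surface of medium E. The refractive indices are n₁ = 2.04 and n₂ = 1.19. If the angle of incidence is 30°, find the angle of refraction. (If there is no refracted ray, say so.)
sin θ₂ = (n₁/n₂)·sin θ₁ = 0.8571 → θ₂ = 59°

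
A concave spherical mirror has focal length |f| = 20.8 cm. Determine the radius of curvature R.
R = 2|f| = 41.6 cm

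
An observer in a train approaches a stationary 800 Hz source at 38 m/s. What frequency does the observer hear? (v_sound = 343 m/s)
f_obs = f·(v + v_o)/v = 888.6 Hz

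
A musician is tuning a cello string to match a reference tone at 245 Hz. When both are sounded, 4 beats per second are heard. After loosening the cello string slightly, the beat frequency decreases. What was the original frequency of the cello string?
249 Hz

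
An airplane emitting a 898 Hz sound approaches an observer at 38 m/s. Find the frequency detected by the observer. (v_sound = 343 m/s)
f_obs = f·v/(v − v_s) = 1010 Hz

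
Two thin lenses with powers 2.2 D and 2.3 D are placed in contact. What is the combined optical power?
P_total = P₁ + P₂ = 4.5 D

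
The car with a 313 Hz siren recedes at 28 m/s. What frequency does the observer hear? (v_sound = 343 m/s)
f_obs = f·v/(v + v_s) = 289.4 Hz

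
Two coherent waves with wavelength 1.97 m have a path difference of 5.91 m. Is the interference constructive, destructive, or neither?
constructive — path difference = 3λ, a whole number of wavelengths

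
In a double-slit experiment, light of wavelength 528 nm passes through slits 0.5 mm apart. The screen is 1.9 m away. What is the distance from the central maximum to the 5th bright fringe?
y = mλL/d = 10.03 mm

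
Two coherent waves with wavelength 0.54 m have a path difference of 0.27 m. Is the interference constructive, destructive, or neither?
destructive — path difference = 0.5λ, an odd multiple of λ/2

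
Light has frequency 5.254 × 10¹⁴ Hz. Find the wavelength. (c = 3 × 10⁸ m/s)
λ = c/f = 571 nm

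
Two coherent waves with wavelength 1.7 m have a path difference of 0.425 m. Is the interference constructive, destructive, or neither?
neither (partial) — path difference = 0.25λ, neither a whole number of wavelengths nor an odd multiple of λ/2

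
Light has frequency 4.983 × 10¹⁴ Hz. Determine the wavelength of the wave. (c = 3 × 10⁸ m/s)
λ = c/f = 602 nm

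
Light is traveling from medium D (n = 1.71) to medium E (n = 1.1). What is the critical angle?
θc = arcsin(n₂/n₁) = 40.04°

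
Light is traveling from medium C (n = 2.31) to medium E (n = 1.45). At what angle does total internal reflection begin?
θc = arcsin(n₂/n₁) = 38.88°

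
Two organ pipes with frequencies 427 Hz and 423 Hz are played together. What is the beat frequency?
4 Hz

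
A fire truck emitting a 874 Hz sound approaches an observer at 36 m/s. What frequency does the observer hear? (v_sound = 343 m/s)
f_obs = f·v/(v − v_s) = 976.5 Hz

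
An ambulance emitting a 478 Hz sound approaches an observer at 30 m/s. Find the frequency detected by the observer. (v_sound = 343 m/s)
f_obs = f·v/(v − v_s) = 523.8 Hz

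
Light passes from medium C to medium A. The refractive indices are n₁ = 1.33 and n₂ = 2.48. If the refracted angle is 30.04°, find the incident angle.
sin θ₁ = (n₂/n₁)·sin θ₂ → θ₁ = 68.98°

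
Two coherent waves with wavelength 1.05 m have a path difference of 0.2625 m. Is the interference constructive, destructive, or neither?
neither (partial) — path difference = 0.25λ, neither a whole number of wavelengths nor an odd multiple of λ/2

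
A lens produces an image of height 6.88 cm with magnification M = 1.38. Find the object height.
ho = |hi|/|M| = 4.986 cm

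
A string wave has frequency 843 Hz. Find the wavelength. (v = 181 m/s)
λ = v/f = 0.2147 m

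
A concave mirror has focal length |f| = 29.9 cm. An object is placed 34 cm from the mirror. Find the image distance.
f = +29.9 cm (concave); 1/di = 1/f − 1/do → di = 248 cm (real image, in front of mirror)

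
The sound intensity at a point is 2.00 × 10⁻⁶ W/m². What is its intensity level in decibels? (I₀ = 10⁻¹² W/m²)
β = 10·log₁₀(I/I₀) = 63.01 dB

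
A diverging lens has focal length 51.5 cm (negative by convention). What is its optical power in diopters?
P = 1/f = -1.942 D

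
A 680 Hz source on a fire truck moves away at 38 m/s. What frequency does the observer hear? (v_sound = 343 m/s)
f_obs = f·v/(v + v_s) = 612.2 Hz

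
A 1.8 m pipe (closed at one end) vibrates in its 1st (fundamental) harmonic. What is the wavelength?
λₙ = 4L/n = 7.2 m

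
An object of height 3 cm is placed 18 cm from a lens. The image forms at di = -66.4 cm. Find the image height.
hi = (-di/do) × ho = 11.07 cm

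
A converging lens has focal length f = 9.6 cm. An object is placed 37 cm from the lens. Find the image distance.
1/di = 1/f − 1/do → di = 12.96 cm (real image)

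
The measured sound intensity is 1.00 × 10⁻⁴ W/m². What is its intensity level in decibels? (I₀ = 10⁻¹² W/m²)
β = 10·log₁₀(I/I₀) = 80 dB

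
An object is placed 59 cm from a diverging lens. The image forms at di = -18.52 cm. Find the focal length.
1/f = 1/do + 1/di → f = -26.99 cm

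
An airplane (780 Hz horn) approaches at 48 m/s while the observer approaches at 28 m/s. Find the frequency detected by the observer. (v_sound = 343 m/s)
f_obs = f·(v + v_o)/(v − v_s) = 980.9 Hz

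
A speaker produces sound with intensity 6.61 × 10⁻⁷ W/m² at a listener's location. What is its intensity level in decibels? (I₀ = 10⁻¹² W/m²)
β = 10·log₁₀(I/I₀) = 58.2 dB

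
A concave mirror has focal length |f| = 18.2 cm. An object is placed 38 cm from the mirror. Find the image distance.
f = +18.2 cm (concave); 1/di = 1/f − 1/do → di = 34.93 cm (real image, in front of mirror)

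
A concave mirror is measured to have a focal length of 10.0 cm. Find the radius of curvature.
R = 2|f| = 20 cm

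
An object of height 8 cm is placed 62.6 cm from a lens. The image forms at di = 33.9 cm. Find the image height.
hi = (-di/do) × ho = -4.332 cm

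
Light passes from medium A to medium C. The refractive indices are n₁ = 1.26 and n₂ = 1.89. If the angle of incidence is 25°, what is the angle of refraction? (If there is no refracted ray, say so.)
sin θ₂ = (n₁/n₂)·sin θ₁ = 0.2817 → θ₂ = 16.36°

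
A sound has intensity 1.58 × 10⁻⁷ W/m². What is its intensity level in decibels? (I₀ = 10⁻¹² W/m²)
β = 10·log₁₀(I/I₀) = 51.99 dB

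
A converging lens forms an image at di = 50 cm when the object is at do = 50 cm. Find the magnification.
M = −di/do = -1 (inverted image)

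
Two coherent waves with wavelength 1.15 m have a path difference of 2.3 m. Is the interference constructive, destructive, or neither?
constructive — path difference = 2λ, a whole number of wavelengths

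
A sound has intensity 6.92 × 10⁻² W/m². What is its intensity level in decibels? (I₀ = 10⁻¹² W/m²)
β = 10·log₁₀(I/I₀) = 108.4 dB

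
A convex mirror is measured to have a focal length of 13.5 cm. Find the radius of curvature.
R = 2|f| = 27 cm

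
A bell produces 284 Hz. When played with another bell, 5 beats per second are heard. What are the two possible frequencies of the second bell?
f₂ = 284 ± 5 Hz → 289 Hz or 279 Hz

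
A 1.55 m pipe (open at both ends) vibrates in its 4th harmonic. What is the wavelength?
λₙ = 2L/n = 0.775 m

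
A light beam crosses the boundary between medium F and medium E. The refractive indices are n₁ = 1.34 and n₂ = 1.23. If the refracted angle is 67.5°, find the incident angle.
sin θ₁ = (n₂/n₁)·sin θ₂ → θ₁ = 58°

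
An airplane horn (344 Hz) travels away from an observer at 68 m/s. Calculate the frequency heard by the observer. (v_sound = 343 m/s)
f_obs = f·v/(v + v_s) = 287.1 Hz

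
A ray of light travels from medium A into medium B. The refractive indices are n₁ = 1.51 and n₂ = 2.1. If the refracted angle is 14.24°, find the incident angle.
sin θ₁ = (n₂/n₁)·sin θ₂ → θ₁ = 20°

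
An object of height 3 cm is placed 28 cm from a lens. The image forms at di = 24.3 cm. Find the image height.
hi = (-di/do) × ho = -2.604 cm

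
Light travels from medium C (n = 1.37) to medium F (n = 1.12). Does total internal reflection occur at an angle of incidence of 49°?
θc = arcsin(n₂/n₁) = 54.84°; 49° < θc, so no — the ray refracts.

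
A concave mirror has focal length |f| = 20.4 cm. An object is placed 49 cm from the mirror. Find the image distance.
f = +20.4 cm (concave); 1/di = 1/f − 1/do → di = 34.95 cm (real image, in front of mirror)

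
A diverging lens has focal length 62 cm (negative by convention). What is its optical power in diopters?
P = 1/f = -1.613 D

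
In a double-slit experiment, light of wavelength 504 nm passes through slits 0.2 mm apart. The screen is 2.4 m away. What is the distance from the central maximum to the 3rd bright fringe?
y = mλL/d = 18.14 mm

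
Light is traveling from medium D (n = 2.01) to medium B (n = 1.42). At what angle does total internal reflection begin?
θc = arcsin(n₂/n₁) = 44.95°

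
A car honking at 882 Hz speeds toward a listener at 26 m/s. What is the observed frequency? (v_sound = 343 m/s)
f_obs = f·v/(v − v_s) = 954.3 Hz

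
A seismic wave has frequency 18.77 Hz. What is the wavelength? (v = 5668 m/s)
λ = v/f = 302 m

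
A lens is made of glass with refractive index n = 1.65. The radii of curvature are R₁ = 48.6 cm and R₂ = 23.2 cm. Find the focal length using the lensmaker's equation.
1/f = (n − 1)(1/R₁ − 1/R₂) → f = -68.29 cm (diverging lens)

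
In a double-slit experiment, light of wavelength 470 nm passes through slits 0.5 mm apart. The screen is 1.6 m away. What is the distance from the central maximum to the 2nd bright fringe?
y = mλL/d = 3.008 mm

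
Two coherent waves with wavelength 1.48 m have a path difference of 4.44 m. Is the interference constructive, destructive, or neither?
constructive — path difference = 3λ, a whole number of wavelengths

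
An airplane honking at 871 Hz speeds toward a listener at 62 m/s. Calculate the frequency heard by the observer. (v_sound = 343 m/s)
f_obs = f·v/(v − v_s) = 1063 Hz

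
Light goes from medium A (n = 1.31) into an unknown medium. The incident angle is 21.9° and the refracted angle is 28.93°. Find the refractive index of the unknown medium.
n₂ = n₁·sin θ₁ / sin θ₂ = 1.01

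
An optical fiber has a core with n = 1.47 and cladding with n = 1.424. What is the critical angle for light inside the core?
θc = arcsin(n_cladding/n_core) = 75.63°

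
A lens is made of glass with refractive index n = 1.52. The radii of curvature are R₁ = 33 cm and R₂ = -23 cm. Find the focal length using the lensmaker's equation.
1/f = (n − 1)(1/R₁ − 1/R₂) → f = 26.06 cm (converging lens)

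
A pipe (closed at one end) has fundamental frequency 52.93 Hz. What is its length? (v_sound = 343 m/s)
L = v/(4f₁) = 1.62 m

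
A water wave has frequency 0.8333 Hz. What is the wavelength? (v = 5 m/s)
λ = v/f = 6 m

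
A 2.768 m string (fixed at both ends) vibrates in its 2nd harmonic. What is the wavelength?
λₙ = 2L/n = 2.768 m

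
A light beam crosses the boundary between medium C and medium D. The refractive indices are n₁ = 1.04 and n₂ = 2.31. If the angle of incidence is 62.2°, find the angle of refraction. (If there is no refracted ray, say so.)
sin θ₂ = (n₁/n₂)·sin θ₁ = 0.3983 → θ₂ = 23.47°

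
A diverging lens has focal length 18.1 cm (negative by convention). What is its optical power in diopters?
P = 1/f = -5.525 D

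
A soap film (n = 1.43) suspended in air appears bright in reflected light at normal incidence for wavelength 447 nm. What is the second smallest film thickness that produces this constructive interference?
2nt = (m − ½)λ with m = 2 → t = (m − ½)λ/(2n) = 234.4 nm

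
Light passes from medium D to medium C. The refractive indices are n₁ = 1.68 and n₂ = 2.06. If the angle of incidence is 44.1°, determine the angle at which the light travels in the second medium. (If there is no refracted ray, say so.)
sin θ₂ = (n₁/n₂)·sin θ₁ = 0.5675 → θ₂ = 34.58°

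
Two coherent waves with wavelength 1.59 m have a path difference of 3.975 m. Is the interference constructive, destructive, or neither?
destructive — path difference = 2.5λ, an odd multiple of λ/2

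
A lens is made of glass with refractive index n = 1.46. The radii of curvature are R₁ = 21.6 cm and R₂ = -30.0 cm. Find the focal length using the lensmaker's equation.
1/f = (n − 1)(1/R₁ − 1/R₂) → f = 27.3 cm (converging lens)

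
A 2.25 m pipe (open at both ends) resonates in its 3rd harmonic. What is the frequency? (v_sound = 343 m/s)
fₙ = nv/(2L) = 228.7 Hz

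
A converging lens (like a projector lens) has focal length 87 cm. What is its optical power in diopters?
P = 1/f = 1.149 D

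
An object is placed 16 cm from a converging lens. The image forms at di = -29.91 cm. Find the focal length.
1/f = 1/do + 1/di → f = 34.4 cm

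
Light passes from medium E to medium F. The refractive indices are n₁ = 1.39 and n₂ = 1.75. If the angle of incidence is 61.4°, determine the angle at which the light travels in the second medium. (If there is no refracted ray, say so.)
sin θ₂ = (n₁/n₂)·sin θ₁ = 0.6974 → θ₂ = 44.22°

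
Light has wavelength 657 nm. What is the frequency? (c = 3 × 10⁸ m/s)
f = c/λ = 4.566 × 10¹⁴ Hz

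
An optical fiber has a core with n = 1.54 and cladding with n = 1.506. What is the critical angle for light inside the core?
θc = arcsin(n_cladding/n_core) = 77.94°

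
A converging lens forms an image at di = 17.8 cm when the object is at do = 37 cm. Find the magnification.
M = −di/do = -0.4811 (inverted image)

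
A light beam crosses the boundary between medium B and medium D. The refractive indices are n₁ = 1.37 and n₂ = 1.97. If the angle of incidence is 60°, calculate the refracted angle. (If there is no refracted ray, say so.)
sin θ₂ = (n₁/n₂)·sin θ₁ = 0.6023 → θ₂ = 37.03°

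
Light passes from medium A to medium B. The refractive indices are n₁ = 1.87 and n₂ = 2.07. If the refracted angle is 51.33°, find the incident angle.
sin θ₁ = (n₂/n₁)·sin θ₂ → θ₁ = 59.8°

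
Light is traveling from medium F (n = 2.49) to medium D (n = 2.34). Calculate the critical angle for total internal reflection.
θc = arcsin(n₂/n₁) = 70.01°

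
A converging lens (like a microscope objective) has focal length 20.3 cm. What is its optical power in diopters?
P = 1/f = 4.926 D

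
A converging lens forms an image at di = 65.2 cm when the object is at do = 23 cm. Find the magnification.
M = −di/do = -2.835 (inverted image)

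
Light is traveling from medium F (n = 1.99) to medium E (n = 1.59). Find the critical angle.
θc = arcsin(n₂/n₁) = 53.03°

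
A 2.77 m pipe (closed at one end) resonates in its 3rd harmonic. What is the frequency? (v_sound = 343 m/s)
fₙ = nv/(4L) = 92.87 Hz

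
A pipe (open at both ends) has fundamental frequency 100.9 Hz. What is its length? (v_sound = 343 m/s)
L = v/(2f₁) = 1.7 m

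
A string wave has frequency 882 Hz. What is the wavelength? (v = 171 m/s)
λ = v/f = 0.1939 m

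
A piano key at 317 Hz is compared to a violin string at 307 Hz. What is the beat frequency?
10 Hz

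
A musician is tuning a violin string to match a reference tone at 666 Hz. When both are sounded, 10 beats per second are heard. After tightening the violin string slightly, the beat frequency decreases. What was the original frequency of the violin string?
656 Hz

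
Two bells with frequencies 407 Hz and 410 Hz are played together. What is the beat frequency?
3 Hz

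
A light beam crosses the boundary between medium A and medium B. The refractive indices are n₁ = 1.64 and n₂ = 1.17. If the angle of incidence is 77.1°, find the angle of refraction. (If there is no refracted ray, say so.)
sin θ₂ = (n₁/n₂)·sin θ₁ = 1.366 > 1, so there is no refracted ray — the light undergoes total internal reflection.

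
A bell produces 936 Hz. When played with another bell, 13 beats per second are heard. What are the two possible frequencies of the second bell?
f₂ = 936 ± 13 Hz → 949 Hz or 923 Hz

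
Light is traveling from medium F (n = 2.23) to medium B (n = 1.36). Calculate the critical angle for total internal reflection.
θc = arcsin(n₂/n₁) = 37.58°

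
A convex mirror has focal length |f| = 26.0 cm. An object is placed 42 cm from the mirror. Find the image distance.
f = −26.0 cm (convex); 1/di = 1/f − 1/do → di = -16.06 cm (virtual image, behind mirror)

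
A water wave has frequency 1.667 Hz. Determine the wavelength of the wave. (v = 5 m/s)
λ = v/f = 2.999 m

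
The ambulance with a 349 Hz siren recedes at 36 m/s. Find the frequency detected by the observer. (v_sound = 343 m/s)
f_obs = f·v/(v + v_s) = 315.8 Hz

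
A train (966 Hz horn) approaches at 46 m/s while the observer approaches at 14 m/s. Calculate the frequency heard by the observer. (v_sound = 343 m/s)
f_obs = f·(v + v_o)/(v − v_s) = 1161 Hz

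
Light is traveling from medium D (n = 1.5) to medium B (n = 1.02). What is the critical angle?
θc = arcsin(n₂/n₁) = 42.84°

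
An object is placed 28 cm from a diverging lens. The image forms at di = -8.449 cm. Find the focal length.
1/f = 1/do + 1/di → f = -12.1 cm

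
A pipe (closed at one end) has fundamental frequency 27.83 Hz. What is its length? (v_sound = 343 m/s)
L = v/(4f₁) = 3.081 m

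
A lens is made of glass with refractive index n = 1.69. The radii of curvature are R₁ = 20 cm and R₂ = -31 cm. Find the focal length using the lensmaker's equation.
1/f = (n − 1)(1/R₁ − 1/R₂) → f = 17.62 cm (converging lens)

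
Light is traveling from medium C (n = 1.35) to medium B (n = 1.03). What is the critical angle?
θc = arcsin(n₂/n₁) = 49.73°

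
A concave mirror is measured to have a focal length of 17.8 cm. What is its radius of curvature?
R = 2|f| = 35.6 cm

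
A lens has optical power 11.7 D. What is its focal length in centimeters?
f = 1/P = 8.547 cm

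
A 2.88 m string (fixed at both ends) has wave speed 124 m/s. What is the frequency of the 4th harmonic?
fₙ = nv/(2L) = 86.11 Hz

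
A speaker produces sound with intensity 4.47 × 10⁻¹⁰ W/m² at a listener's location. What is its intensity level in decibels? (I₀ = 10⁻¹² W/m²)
β = 10·log₁₀(I/I₀) = 26.5 dB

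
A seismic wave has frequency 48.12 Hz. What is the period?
T = 1/f = 0.02078 s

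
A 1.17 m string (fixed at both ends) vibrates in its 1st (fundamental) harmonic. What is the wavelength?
λₙ = 2L/n = 2.34 m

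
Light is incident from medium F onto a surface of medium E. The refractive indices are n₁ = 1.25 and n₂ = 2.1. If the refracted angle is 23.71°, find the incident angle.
sin θ₁ = (n₂/n₁)·sin θ₂ → θ₁ = 42.5°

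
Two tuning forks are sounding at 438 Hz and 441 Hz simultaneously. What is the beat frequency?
3 Hz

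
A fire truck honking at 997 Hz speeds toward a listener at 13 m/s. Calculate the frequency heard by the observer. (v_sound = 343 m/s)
f_obs = f·v/(v − v_s) = 1036 Hz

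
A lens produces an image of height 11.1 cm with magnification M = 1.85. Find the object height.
ho = |hi|/|M| = 6 cm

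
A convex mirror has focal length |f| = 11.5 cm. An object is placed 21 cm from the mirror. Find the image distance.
f = −11.5 cm (convex); 1/di = 1/f − 1/do → di = -7.431 cm (virtual image, behind mirror)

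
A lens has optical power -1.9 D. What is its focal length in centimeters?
f = 1/P = -52.63 cm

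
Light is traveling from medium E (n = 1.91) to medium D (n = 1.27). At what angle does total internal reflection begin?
θc = arcsin(n₂/n₁) = 41.68°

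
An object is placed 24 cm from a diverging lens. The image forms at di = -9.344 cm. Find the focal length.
1/f = 1/do + 1/di → f = -15.3 cm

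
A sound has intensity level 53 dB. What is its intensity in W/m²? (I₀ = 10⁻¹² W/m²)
I = I₀·10^(β/10) = 2.00 × 10⁻⁷ W/m²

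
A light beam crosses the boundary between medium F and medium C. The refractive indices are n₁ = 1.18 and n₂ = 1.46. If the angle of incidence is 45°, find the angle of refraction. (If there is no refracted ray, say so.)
sin θ₂ = (n₁/n₂)·sin θ₁ = 0.5715 → θ₂ = 34.85°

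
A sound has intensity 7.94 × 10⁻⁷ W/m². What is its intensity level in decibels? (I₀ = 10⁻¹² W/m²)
β = 10·log₁₀(I/I₀) = 59 dB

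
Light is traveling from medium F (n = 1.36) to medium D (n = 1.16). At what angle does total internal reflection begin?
θc = arcsin(n₂/n₁) = 58.53°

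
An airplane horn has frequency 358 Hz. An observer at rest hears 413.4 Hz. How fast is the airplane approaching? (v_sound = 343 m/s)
v_s = v·(1 − f/f_obs) = 45.97 m/s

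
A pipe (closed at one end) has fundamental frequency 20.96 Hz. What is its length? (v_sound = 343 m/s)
L = v/(4f₁) = 4.091 m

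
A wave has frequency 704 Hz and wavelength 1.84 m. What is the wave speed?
v = fλ = 1295 m/s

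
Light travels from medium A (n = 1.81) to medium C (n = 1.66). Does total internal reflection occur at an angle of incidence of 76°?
θc = arcsin(n₂/n₁) = 66.51°; 76° > θc, so yes — total internal reflection.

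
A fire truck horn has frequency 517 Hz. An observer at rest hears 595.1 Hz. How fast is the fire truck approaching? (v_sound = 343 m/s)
v_s = v·(1 − f/f_obs) = 45.01 m/s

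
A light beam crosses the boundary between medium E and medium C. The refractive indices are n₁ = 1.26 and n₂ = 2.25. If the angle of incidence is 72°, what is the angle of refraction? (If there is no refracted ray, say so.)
sin θ₂ = (n₁/n₂)·sin θ₁ = 0.5326 → θ₂ = 32.18°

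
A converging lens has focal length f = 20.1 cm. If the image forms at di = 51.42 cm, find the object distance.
1/do = 1/f − 1/di → do = 33 cm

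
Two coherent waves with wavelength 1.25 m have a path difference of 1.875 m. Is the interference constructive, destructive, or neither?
destructive — path difference = 1.5λ, an odd multiple of λ/2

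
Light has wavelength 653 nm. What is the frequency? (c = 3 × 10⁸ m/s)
f = c/λ = 4.594 × 10¹⁴ Hz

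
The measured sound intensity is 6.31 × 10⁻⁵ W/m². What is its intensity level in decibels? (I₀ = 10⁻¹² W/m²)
β = 10·log₁₀(I/I₀) = 78 dB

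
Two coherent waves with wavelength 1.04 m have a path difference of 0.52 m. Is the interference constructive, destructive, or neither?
destructive — path difference = 0.5λ, an odd multiple of λ/2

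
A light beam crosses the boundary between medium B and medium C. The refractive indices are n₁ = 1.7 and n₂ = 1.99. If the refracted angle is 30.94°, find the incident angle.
sin θ₁ = (n₂/n₁)·sin θ₂ → θ₁ = 37°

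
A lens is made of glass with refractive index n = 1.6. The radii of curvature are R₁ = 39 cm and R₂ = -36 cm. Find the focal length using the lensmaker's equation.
1/f = (n − 1)(1/R₁ − 1/R₂) → f = 31.2 cm (converging lens)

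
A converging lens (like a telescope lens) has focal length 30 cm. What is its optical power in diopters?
P = 1/f = 3.333 D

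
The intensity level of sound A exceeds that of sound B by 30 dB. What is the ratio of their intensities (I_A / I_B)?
I_A/I_B = 10^(Δβ/10) = 1000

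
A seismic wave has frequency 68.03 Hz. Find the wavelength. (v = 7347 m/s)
λ = v/f = 108 m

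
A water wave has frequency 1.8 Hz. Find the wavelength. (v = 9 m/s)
λ = v/f = 5 m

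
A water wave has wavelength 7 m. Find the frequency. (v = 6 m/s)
f = v/λ = 0.8571 Hz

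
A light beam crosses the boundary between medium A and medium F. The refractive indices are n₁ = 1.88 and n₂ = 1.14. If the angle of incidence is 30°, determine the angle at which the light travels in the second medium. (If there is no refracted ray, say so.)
sin θ₂ = (n₁/n₂)·sin θ₁ = 0.8246 → θ₂ = 55.54°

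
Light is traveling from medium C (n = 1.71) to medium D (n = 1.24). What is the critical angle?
θc = arcsin(n₂/n₁) = 46.48°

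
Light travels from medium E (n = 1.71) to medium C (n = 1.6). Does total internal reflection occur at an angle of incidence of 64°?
θc = arcsin(n₂/n₁) = 69.34°; 64° < θc, so no — the ray refracts.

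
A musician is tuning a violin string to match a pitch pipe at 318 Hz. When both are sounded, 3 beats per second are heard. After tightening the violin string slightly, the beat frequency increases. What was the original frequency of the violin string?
321 Hz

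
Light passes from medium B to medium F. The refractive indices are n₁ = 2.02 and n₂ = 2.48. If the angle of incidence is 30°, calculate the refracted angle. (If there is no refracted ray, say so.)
sin θ₂ = (n₁/n₂)·sin θ₁ = 0.4073 → θ₂ = 24.03°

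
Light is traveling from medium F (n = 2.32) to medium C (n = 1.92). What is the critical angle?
θc = arcsin(n₂/n₁) = 55.85°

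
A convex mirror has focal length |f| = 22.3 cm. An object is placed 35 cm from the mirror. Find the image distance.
f = −22.3 cm (convex); 1/di = 1/f − 1/do → di = -13.62 cm (virtual image, behind mirror)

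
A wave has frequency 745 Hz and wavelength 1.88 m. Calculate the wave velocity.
v = fλ = 1401 m/s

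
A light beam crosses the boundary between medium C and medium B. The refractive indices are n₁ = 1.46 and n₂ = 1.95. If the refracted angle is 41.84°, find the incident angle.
sin θ₁ = (n₂/n₁)·sin θ₂ → θ₁ = 62.99°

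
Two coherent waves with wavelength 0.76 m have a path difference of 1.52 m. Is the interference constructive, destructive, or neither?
constructive — path difference = 2λ, a whole number of wavelengths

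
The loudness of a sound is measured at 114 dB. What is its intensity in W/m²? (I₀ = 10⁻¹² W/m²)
I = I₀·10^(β/10) = 2.51 × 10⁻¹ W/m²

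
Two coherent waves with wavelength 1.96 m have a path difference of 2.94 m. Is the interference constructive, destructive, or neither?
destructive — path difference = 1.5λ, an odd multiple of λ/2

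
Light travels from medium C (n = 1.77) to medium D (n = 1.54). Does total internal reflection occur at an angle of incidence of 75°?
θc = arcsin(n₂/n₁) = 60.47°; 75° > θc, so yes — total internal reflection.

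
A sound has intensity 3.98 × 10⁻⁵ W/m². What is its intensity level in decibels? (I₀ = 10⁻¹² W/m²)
β = 10·log₁₀(I/I₀) = 76 dB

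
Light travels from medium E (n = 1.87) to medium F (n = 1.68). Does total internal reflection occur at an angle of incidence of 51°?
θc = arcsin(n₂/n₁) = 63.95°; 51° < θc, so no — the ray refracts.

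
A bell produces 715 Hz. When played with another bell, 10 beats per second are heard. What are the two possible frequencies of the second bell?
f₂ = 715 ± 10 Hz → 725 Hz or 705 Hz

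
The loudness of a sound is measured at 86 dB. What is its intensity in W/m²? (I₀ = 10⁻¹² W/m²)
I = I₀·10^(β/10) = 3.98 × 10⁻⁴ W/m²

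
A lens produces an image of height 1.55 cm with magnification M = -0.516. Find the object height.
ho = |hi|/|M| = 3.004 cm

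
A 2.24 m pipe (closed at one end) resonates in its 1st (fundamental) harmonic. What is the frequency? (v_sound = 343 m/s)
fₙ = nv/(4L) = 38.28 Hz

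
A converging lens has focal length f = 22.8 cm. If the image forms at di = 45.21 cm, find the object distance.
1/do = 1/f − 1/di → do = 46 cm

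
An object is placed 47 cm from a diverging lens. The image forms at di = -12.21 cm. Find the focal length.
1/f = 1/do + 1/di → f = -16.5 cm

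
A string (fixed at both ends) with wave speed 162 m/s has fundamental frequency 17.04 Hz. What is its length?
L = v/(2f₁) = 4.754 m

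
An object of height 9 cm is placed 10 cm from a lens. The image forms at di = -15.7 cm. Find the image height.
hi = (-di/do) × ho = 14.13 cm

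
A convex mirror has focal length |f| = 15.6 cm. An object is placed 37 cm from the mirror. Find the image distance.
f = −15.6 cm (convex); 1/di = 1/f − 1/do → di = -10.97 cm (virtual image, behind mirror)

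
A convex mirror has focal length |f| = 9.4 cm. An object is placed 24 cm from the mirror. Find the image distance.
f = −9.4 cm (convex); 1/di = 1/f − 1/do → di = -6.754 cm (virtual image, behind mirror)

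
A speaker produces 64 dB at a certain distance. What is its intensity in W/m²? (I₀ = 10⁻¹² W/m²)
I = I₀·10^(β/10) = 2.51 × 10⁻⁶ W/m²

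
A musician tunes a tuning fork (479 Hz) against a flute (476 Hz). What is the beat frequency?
3 Hz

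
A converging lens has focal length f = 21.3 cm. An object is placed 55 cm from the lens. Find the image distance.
1/di = 1/f − 1/do → di = 34.76 cm (real image)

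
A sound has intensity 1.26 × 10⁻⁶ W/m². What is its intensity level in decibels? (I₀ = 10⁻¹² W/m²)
β = 10·log₁₀(I/I₀) = 61 dB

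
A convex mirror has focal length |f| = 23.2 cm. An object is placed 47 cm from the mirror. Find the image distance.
f = −23.2 cm (convex); 1/di = 1/f − 1/do → di = -15.53 cm (virtual image, behind mirror)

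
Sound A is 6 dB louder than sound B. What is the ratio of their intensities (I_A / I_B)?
I_A/I_B = 10^(Δβ/10) = 3.981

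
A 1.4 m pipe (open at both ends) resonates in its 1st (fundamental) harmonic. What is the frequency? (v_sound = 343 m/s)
fₙ = nv/(2L) = 122.5 Hz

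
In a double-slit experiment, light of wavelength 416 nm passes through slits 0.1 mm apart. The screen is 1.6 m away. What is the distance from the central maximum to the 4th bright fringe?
y = mλL/d = 26.62 mm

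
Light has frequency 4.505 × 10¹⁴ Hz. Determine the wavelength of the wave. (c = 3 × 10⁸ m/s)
λ = c/f = 665.9 nm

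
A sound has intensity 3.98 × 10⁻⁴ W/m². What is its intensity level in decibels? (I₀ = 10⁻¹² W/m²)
β = 10·log₁₀(I/I₀) = 86 dB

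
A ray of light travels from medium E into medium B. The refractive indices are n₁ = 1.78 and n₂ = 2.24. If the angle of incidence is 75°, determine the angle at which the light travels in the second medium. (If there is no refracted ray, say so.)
sin θ₂ = (n₁/n₂)·sin θ₁ = 0.7676 → θ₂ = 50.14°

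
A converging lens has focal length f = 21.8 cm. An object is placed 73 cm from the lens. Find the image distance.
1/di = 1/f − 1/do → di = 31.08 cm (real image)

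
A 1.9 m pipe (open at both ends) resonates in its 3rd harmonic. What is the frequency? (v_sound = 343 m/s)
fₙ = nv/(2L) = 270.8 Hz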